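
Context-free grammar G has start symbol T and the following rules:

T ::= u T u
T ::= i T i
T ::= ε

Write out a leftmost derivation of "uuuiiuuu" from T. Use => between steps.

T=>uTu=>uuTuu=>uuuTuuu=>uuuiTiuuu=>uuuiiuuu

T => uTu   [T ::= u T u]
uTu => uuTuu   [T ::= u T u]
uuTuu => uuuTuuu   [T ::= u T u]
uuuTuuu => uuuiTiuuu   [T ::= i T i]
uuuiTiuuu => uuuiiuuu   [T ::= ε]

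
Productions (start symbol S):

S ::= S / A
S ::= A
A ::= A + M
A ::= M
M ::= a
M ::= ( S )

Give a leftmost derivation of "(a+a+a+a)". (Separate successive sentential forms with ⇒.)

S⇒A⇒M⇒(S)⇒(A)⇒(A+M)⇒(A+M+M)⇒(A+M+M+M)⇒(M+M+M+M)⇒(a+M+M+M)⇒(a+a+M+M)⇒(a+a+a+M)⇒(a+a+a+a)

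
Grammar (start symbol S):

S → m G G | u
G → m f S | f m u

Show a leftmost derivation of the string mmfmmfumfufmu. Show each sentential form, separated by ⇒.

S ⇒ mGG ⇒ mmfSG ⇒ mmfmGGG ⇒ mmfmmfSGG ⇒ mmfmmfuGG ⇒ mmfmmfumfSG ⇒ mmfmmfumfuG ⇒ mmfmmfumfufmu

S ⇒ mGG   [S → m G G]
mGG ⇒ mmfSG   [G → m f S]
mmfSG ⇒ mmfmGGG   [S → m G G]
mmfmGGG ⇒ mmfmmfSGG   [G → m f S]
mmfmmfSGG ⇒ mmfmmfuGG   [S → u]
mmfmmfuGG ⇒ mmfmmfumfSG   [G → m f S]
mmfmmfumfSG ⇒ mmfmmfumfuG   [S → u]
mmfmmfumfuG ⇒ mmfmmfumfufmu   [G → f m u]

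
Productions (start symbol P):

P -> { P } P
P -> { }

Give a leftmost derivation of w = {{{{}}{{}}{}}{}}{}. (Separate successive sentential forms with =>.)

P => {P}P   [P -> { P } P]
{P}P => {{P}P}P   [P -> { P } P]
{{P}P}P => {{{P}P}P}P   [P -> { P } P]
{{{P}P}P}P => {{{{}}P}P}P   [P -> { }]
{{{{}}P}P}P => {{{{}}{P}P}P}P   [P -> { P } P]
{{{{}}{P}P}P}P => {{{{}}{{}}P}P}P   [P -> { }]
{{{{}}{{}}P}P}P => {{{{}}{{}}{}}P}P   [P -> { }]
{{{{}}{{}}{}}P}P => {{{{}}{{}}{}}{}}P   [P -> { }]
{{{{}}{{}}{}}{}}P => {{{{}}{{}}{}}{}}{}   [P -> { }]

P=>{P}P=>{{P}P}P=>{{{P}P}P}P=>{{{{}}P}P}P=>{{{{}}{P}P}P}P=>{{{{}}{{}}P}P}P=>{{{{}}{{}}{}}P}P=>{{{{}}{{}}{}}{}}P=>{{{{}}{{}}{}}{}}{}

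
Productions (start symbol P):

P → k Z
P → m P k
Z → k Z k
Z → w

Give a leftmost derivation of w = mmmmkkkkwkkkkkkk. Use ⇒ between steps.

P⇒mPk⇒mmPkk⇒mmmPkkk⇒mmmmPkkkk⇒mmmmkZkkkk⇒mmmmkkZkkkkk⇒mmmmkkkZkkkkkk⇒mmmmkkkkZkkkkkkk⇒mmmmkkkkwkkkkkkk

P ⇒ mPk   [P → m P k]
mPk ⇒ mmPkk   [P → m P k]
mmPkk ⇒ mmmPkkk   [P → m P k]
mmmPkkk ⇒ mmmmPkkkk   [P → m P k]
mmmmPkkkk ⇒ mmmmkZkkkk   [P → k Z]
mmmmkZkkkk ⇒ mmmmkkZkkkkk   [Z → k Z k]
mmmmkkZkkkkk ⇒ mmmmkkkZkkkkkk   [Z → k Z k]
mmmmkkkZkkkkkk ⇒ mmmmkkkkZkkkkkkk   [Z → k Z k]
mmmmkkkkZkkkkkkk ⇒ mmmmkkkkwkkkkkkk   [Z → w]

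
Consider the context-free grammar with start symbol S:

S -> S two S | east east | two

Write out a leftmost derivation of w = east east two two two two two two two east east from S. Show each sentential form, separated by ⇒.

S ⇒ S two S ⇒ S two S two S ⇒ S two S two S two S ⇒ S two S two S two S two S ⇒ east east two S two S two S two S ⇒ east east two two two S two S two S ⇒ east east two two two two two S two S ⇒ east east two two two two two two two S ⇒ east east two two two two two two two east east

S ⇒ S two S   [S -> S two S]
S two S ⇒ S two S two S   [S -> S two S]
S two S two S ⇒ S two S two S two S   [S -> S two S]
S two S two S two S ⇒ S two S two S two S two S   [S -> S two S]
S two S two S two S two S ⇒ east east two S two S two S two S   [S -> east east]
east east two S two S two S two S ⇒ east east two two two S two S two S   [S -> two]
east east two two two S two S two S ⇒ east east two two two two two S two S   [S -> two]
east east two two two two two S two S ⇒ east east two two two two two two two S   [S -> two]
east east two two two two two two two S ⇒ east east two two two two two two two east east   [S -> east east]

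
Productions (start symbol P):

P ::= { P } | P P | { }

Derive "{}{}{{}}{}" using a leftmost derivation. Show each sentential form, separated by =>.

P => PP   [P ::= P P]
PP => PPP   [P ::= P P]
PPP => PPPP   [P ::= P P]
PPPP => {}PPP   [P ::= { }]
{}PPP => {}{}PP   [P ::= { }]
{}{}PP => {}{}{P}P   [P ::= { P }]
{}{}{P}P => {}{}{{}}P   [P ::= { }]
{}{}{{}}P => {}{}{{}}{}   [P ::= { }]

P => PP => PPP => PPPP => {}PPP => {}{}PP => {}{}{P}P => {}{}{{}}P => {}{}{{}}{}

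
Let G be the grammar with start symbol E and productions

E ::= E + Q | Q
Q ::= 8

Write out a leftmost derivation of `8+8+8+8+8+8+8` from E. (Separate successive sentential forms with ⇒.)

E ⇒ E+Q ⇒ E+Q+Q ⇒ E+Q+Q+Q ⇒ E+Q+Q+Q+Q ⇒ E+Q+Q+Q+Q+Q ⇒ E+Q+Q+Q+Q+Q+Q ⇒ Q+Q+Q+Q+Q+Q+Q ⇒ 8+Q+Q+Q+Q+Q+Q ⇒ 8+8+Q+Q+Q+Q+Q ⇒ 8+8+8+Q+Q+Q+Q ⇒ 8+8+8+8+Q+Q+Q ⇒ 8+8+8+8+8+Q+Q ⇒ 8+8+8+8+8+8+Q ⇒ 8+8+8+8+8+8+8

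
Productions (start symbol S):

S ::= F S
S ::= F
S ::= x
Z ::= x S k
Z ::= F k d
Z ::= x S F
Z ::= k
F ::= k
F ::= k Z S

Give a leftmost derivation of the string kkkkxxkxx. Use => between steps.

S=>FS=>kS=>kFS=>kkZSS=>kkkSS=>kkkFS=>kkkkZSS=>kkkkxSFSS=>kkkkxxFSS=>kkkkxxkSS=>kkkkxxkxS=>kkkkxxkxx

S => FS   [S ::= F S]
FS => kS   [F ::= k]
kS => kFS   [S ::= F S]
kFS => kkZSS   [F ::= k Z S]
kkZSS => kkkSS   [Z ::= k]
kkkSS => kkkFS   [S ::= F]
kkkFS => kkkkZSS   [F ::= k Z S]
kkkkZSS => kkkkxSFSS   [Z ::= x S F]
kkkkxSFSS => kkkkxxFSS   [S ::= x]
kkkkxxFSS => kkkkxxkSS   [F ::= k]
kkkkxxkSS => kkkkxxkxS   [S ::= x]
kkkkxxkxS => kkkkxxkxx   [S ::= x]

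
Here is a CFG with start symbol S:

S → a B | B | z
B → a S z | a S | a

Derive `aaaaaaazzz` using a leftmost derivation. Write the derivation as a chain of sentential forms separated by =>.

S=>B=>aSz=>aaBz=>aaaSz=>aaaaBz=>aaaaaSz=>aaaaaaBz=>aaaaaaaSzz=>aaaaaaazzz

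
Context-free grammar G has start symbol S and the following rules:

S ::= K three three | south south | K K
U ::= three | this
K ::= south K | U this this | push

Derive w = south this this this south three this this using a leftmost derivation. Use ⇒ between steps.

S ⇒ K K ⇒ south K K ⇒ south U this this K ⇒ south this this this K ⇒ south this this this south K ⇒ south this this this south U this this ⇒ south this this this south three this this

S ⇒ K K   [S ::= K K]
K K ⇒ south K K   [K ::= south K]
south K K ⇒ south U this this K   [K ::= U this this]
south U this this K ⇒ south this this this K   [U ::= this]
south this this this K ⇒ south this this this south K   [K ::= south K]
south this this this south K ⇒ south this this this south U this this   [K ::= U this this]
south this this this south U this this ⇒ south this this this south three this this   [U ::= three]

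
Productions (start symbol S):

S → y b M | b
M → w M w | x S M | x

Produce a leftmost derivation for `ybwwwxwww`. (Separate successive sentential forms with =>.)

S=>ybM=>ybwMw=>ybwwMww=>ybwwwMwww=>ybwwwxwww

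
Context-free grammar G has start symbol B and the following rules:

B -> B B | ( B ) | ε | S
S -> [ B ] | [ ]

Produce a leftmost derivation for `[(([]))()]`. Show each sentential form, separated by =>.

B=>S=>[B]=>[BB]=>[(B)B]=>[((B))B]=>[((S))B]=>[(([B]))B]=>[(([]))B]=>[(([]))BB]=>[(([]))BBB]=>[(([]))(B)BB]=>[(([]))()BB]=>[(([]))()B]=>[(([]))()]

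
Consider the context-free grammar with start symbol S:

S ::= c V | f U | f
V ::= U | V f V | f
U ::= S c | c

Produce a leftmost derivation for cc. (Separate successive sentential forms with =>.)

S => cV => cU => cc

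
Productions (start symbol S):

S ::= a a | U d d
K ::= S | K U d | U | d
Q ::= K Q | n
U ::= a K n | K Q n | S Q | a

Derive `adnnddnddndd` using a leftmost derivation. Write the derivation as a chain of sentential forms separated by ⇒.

S ⇒ Udd   [S ::= U d d]
Udd ⇒ aKndd   [U ::= a K n]
aKndd ⇒ aSndd   [K ::= S]
aSndd ⇒ aUddndd   [S ::= U d d]
aUddndd ⇒ aSQddndd   [U ::= S Q]
aSQddndd ⇒ aUddQddndd   [S ::= U d d]
aUddQddndd ⇒ aKQnddQddndd   [U ::= K Q n]
aKQnddQddndd ⇒ adQnddQddndd   [K ::= d]
adQnddQddndd ⇒ adnnddQddndd   [Q ::= n]
adnnddQddndd ⇒ adnnddnddndd   [Q ::= n]

S ⇒ Udd ⇒ aKndd ⇒ aSndd ⇒ aUddndd ⇒ aSQddndd ⇒ aUddQddndd ⇒ aKQnddQddndd ⇒ adQnddQddndd ⇒ adnnddQddndd ⇒ adnnddnddndd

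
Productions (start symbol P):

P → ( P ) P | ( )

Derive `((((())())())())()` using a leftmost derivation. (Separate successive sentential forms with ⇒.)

P ⇒ (P)P ⇒ ((P)P)P ⇒ (((P)P)P)P ⇒ ((((P)P)P)P)P ⇒ ((((())P)P)P)P ⇒ ((((())())P)P)P ⇒ ((((())())())P)P ⇒ ((((())())())())P ⇒ ((((())())())())()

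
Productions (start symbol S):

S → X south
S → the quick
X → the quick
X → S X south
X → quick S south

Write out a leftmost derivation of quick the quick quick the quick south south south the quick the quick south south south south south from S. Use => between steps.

S => X south => quick S south south => quick X south south south => quick S X south south south south => quick X south X south south south south => quick S X south south X south south south south => quick the quick X south south X south south south south => quick the quick quick S south south south X south south south south => quick the quick quick the quick south south south X south south south south => quick the quick quick the quick south south south S X south south south south south => quick the quick quick the quick south south south the quick X south south south south south => quick the quick quick the quick south south south the quick the quick south south south south south

S => X south   [S → X south]
X south => quick S south south   [X → quick S south]
quick S south south => quick X south south south   [S → X south]
quick X south south south => quick S X south south south south   [X → S X south]
quick S X south south south south => quick X south X south south south south   [S → X south]
quick X south X south south south south => quick S X south south X south south south south   [X → S X south]
quick S X south south X south south south south => quick the quick X south south X south south south south   [S → the quick]
quick the quick X south south X south south south south => quick the quick quick S south south south X south south south south   [X → quick S south]
quick the quick quick S south south south X south south south south => quick the quick quick the quick south south south X south south south south   [S → the quick]
quick the quick quick the quick south south south X south south south south => quick the quick quick the quick south south south S X south south south south south   [X → S X south]
quick the quick quick the quick south south south S X south south south south south => quick the quick quick the quick south south south the quick X south south south south south   [S → the quick]
quick the quick quick the quick south south south the quick X south south south south south => quick the quick quick the quick south south south the quick the quick south south south south south   [X → the quick]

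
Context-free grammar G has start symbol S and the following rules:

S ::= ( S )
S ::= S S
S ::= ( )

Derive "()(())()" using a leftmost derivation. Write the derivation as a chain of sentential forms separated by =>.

S => SS => ()S => ()SS => ()(S)S => ()(())S => ()(())()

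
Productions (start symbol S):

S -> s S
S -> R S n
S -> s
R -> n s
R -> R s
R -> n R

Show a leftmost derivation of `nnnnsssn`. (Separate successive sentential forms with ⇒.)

S ⇒ RSn   [S -> R S n]
RSn ⇒ nRSn   [R -> n R]
nRSn ⇒ nnRSn   [R -> n R]
nnRSn ⇒ nnnRSn   [R -> n R]
nnnRSn ⇒ nnnnsSn   [R -> n s]
nnnnsSn ⇒ nnnnssSn   [S -> s S]
nnnnssSn ⇒ nnnnsssn   [S -> s]

S⇒RSn⇒nRSn⇒nnRSn⇒nnnRSn⇒nnnnsSn⇒nnnnssSn⇒nnnnsssn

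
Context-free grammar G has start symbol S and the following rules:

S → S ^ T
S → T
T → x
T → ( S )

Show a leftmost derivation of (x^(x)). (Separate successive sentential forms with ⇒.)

S ⇒ T ⇒ (S) ⇒ (S^T) ⇒ (T^T) ⇒ (x^T) ⇒ (x^(S)) ⇒ (x^(T)) ⇒ (x^(x))

S ⇒ T   [S → T]
T ⇒ (S)   [T → ( S )]
(S) ⇒ (S^T)   [S → S ^ T]
(S^T) ⇒ (T^T)   [S → T]
(T^T) ⇒ (x^T)   [T → x]
(x^T) ⇒ (x^(S))   [T → ( S )]
(x^(S)) ⇒ (x^(T))   [S → T]
(x^(T)) ⇒ (x^(x))   [T → x]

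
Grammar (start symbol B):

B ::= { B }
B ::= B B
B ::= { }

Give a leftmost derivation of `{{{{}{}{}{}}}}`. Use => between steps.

B => {B} => {{B}} => {{{B}}} => {{{BB}}} => {{{BBB}}} => {{{BBBB}}} => {{{{}BBB}}} => {{{{}{}BB}}} => {{{{}{}{}B}}} => {{{{}{}{}{}}}}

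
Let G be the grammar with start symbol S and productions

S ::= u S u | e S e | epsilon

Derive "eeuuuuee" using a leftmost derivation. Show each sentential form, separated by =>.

S => eSe   [S ::= e S e]
eSe => eeSee   [S ::= e S e]
eeSee => eeuSuee   [S ::= u S u]
eeuSuee => eeuuSuuee   [S ::= u S u]
eeuuSuuee => eeuuuuee   [S ::= epsilon]

S => eSe => eeSee => eeuSuee => eeuuSuuee => eeuuuuee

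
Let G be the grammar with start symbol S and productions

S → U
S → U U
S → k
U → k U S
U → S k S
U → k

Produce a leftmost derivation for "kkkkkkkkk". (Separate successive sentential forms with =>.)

S=>U=>kUS=>kkUSS=>kkkUSSS=>kkkkUSSSS=>kkkkkSSSS=>kkkkkkSSS=>kkkkkkkSS=>kkkkkkkkS=>kkkkkkkkk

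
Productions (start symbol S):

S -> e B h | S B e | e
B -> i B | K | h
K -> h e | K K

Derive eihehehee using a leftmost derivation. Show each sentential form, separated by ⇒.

S ⇒ SBe   [S -> S B e]
SBe ⇒ eBe   [S -> e]
eBe ⇒ eiBe   [B -> i B]
eiBe ⇒ eiKe   [B -> K]
eiKe ⇒ eiKKe   [K -> K K]
eiKKe ⇒ eiheKe   [K -> h e]
eiheKe ⇒ eiheKKe   [K -> K K]
eiheKKe ⇒ eiheheKe   [K -> h e]
eiheheKe ⇒ eihehehee   [K -> h e]

S ⇒ SBe ⇒ eBe ⇒ eiBe ⇒ eiKe ⇒ eiKKe ⇒ eiheKe ⇒ eiheKKe ⇒ eiheheKe ⇒ eihehehee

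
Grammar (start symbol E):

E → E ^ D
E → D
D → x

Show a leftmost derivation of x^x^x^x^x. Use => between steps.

E=>E^D=>E^D^D=>E^D^D^D=>E^D^D^D^D=>D^D^D^D^D=>x^D^D^D^D=>x^x^D^D^D=>x^x^x^D^D=>x^x^x^x^D=>x^x^x^x^x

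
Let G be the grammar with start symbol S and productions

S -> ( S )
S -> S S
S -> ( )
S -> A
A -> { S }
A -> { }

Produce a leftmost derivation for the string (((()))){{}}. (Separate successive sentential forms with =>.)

S => SS   [S -> S S]
SS => (S)S   [S -> ( S )]
(S)S => ((S))S   [S -> ( S )]
((S))S => (((S)))S   [S -> ( S )]
(((S)))S => (((())))S   [S -> ( )]
(((())))S => (((())))A   [S -> A]
(((())))A => (((()))){S}   [A -> { S }]
(((()))){S} => (((()))){A}   [S -> A]
(((()))){A} => (((()))){{}}   [A -> { }]

S=>SS=>(S)S=>((S))S=>(((S)))S=>(((())))S=>(((())))A=>(((()))){S}=>(((()))){A}=>(((()))){{}}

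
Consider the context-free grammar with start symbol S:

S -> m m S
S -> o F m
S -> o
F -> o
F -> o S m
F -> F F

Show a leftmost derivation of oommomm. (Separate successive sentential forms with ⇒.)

S ⇒ oFm   [S -> o F m]
oFm ⇒ ooSmm   [F -> o S m]
ooSmm ⇒ oommSmm   [S -> m m S]
oommSmm ⇒ oommomm   [S -> o]

S⇒oFm⇒ooSmm⇒oommSmm⇒oommomm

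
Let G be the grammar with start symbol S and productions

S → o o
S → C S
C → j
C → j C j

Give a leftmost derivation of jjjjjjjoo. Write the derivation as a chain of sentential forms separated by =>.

S => CS => jCjS => jjCjjS => jjjCjjjS => jjjjjjjS => jjjjjjjoo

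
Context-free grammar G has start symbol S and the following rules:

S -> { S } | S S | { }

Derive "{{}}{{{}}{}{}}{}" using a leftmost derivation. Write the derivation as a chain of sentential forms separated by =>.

S => SS => {S}S => {{}}S => {{}}SS => {{}}{S}S => {{}}{SS}S => {{}}{SSS}S => {{}}{{S}SS}S => {{}}{{{}}SS}S => {{}}{{{}}{}S}S => {{}}{{{}}{}{}}S => {{}}{{{}}{}{}}{}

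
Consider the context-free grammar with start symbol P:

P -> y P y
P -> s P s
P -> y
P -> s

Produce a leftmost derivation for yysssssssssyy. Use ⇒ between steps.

P ⇒ yPy   [P -> y P y]
yPy ⇒ yyPyy   [P -> y P y]
yyPyy ⇒ yysPsyy   [P -> s P s]
yysPsyy ⇒ yyssPssyy   [P -> s P s]
yyssPssyy ⇒ yysssPsssyy   [P -> s P s]
yysssPsssyy ⇒ yyssssPssssyy   [P -> s P s]
yyssssPssssyy ⇒ yysssssssssyy   [P -> s]

P ⇒ yPy ⇒ yyPyy ⇒ yysPsyy ⇒ yyssPssyy ⇒ yysssPsssyy ⇒ yyssssPssssyy ⇒ yysssssssssyy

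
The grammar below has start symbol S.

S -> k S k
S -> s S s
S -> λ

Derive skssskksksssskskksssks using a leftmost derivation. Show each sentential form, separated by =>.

S=>sSs=>skSks=>sksSsks=>skssSssks=>sksssSsssks=>skssskSksssks=>skssskkSkksssks=>skssskksSskksssks=>skssskkskSkskksssks=>skssskksksSskskksssks=>skssskkskssSsskskksssks=>skssskksksssskskksssks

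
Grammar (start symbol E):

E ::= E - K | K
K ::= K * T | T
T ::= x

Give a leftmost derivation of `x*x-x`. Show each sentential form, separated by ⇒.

E ⇒ E-K ⇒ K-K ⇒ K*T-K ⇒ T*T-K ⇒ x*T-K ⇒ x*x-K ⇒ x*x-T ⇒ x*x-x

E ⇒ E-K   [E ::= E - K]
E-K ⇒ K-K   [E ::= K]
K-K ⇒ K*T-K   [K ::= K * T]
K*T-K ⇒ T*T-K   [K ::= T]
T*T-K ⇒ x*T-K   [T ::= x]
x*T-K ⇒ x*x-K   [T ::= x]
x*x-K ⇒ x*x-T   [K ::= T]
x*x-T ⇒ x*x-x   [T ::= x]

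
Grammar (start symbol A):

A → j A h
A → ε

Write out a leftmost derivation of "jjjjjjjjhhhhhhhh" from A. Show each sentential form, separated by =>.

A => jAh   [A → j A h]
jAh => jjAhh   [A → j A h]
jjAhh => jjjAhhh   [A → j A h]
jjjAhhh => jjjjAhhhh   [A → j A h]
jjjjAhhhh => jjjjjAhhhhh   [A → j A h]
jjjjjAhhhhh => jjjjjjAhhhhhh   [A → j A h]
jjjjjjAhhhhhh => jjjjjjjAhhhhhhh   [A → j A h]
jjjjjjjAhhhhhhh => jjjjjjjjAhhhhhhhh   [A → j A h]
jjjjjjjjAhhhhhhhh => jjjjjjjjhhhhhhhh   [A → ε]

A=>jAh=>jjAhh=>jjjAhhh=>jjjjAhhhh=>jjjjjAhhhhh=>jjjjjjAhhhhhh=>jjjjjjjAhhhhhhh=>jjjjjjjjAhhhhhhhh=>jjjjjjjjhhhhhhhh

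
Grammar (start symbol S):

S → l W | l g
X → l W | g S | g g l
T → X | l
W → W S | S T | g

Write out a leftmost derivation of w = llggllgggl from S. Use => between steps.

S => lW   [S → l W]
lW => lST   [W → S T]
lST => llgT   [S → l g]
llgT => llgX   [T → X]
llgX => llggS   [X → g S]
llggS => llgglW   [S → l W]
llgglW => llgglST   [W → S T]
llgglST => llggllWT   [S → l W]
llggllWT => llggllgT   [W → g]
llggllgT => llggllgX   [T → X]
llggllgX => llggllgggl   [X → g g l]

S => lW => lST => llgT => llgX => llggS => llgglW => llgglST => llggllWT => llggllgT => llggllgX => llggllgggl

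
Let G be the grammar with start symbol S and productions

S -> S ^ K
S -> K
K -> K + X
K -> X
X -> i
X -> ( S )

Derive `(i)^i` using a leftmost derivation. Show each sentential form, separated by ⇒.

S ⇒ S^K   [S -> S ^ K]
S^K ⇒ K^K   [S -> K]
K^K ⇒ X^K   [K -> X]
X^K ⇒ (S)^K   [X -> ( S )]
(S)^K ⇒ (K)^K   [S -> K]
(K)^K ⇒ (X)^K   [K -> X]
(X)^K ⇒ (i)^K   [X -> i]
(i)^K ⇒ (i)^X   [K -> X]
(i)^X ⇒ (i)^i   [X -> i]

S ⇒ S^K ⇒ K^K ⇒ X^K ⇒ (S)^K ⇒ (K)^K ⇒ (X)^K ⇒ (i)^K ⇒ (i)^X ⇒ (i)^i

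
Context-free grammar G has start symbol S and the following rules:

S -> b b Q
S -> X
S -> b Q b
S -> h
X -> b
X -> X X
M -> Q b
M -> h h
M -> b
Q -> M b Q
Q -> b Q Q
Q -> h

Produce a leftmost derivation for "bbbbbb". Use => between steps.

S => X   [S -> X]
X => XX   [X -> X X]
XX => XXX   [X -> X X]
XXX => XXXX   [X -> X X]
XXXX => XXXXX   [X -> X X]
XXXXX => XXXXXX   [X -> X X]
XXXXXX => bXXXXX   [X -> b]
bXXXXX => bbXXXX   [X -> b]
bbXXXX => bbbXXX   [X -> b]
bbbXXX => bbbbXX   [X -> b]
bbbbXX => bbbbbX   [X -> b]
bbbbbX => bbbbbb   [X -> b]

S => X => XX => XXX => XXXX => XXXXX => XXXXXX => bXXXXX => bbXXXX => bbbXXX => bbbbXX => bbbbbX => bbbbbb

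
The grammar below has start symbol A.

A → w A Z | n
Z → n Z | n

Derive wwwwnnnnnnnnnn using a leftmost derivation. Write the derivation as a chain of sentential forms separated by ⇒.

A ⇒ wAZ   [A → w A Z]
wAZ ⇒ wwAZZ   [A → w A Z]
wwAZZ ⇒ wwwAZZZ   [A → w A Z]
wwwAZZZ ⇒ wwwwAZZZZ   [A → w A Z]
wwwwAZZZZ ⇒ wwwwnZZZZ   [A → n]
wwwwnZZZZ ⇒ wwwwnnZZZ   [Z → n]
wwwwnnZZZ ⇒ wwwwnnnZZZ   [Z → n Z]
wwwwnnnZZZ ⇒ wwwwnnnnZZZ   [Z → n Z]
wwwwnnnnZZZ ⇒ wwwwnnnnnZZZ   [Z → n Z]
wwwwnnnnnZZZ ⇒ wwwwnnnnnnZZ   [Z → n]
wwwwnnnnnnZZ ⇒ wwwwnnnnnnnZ   [Z → n]
wwwwnnnnnnnZ ⇒ wwwwnnnnnnnnZ   [Z → n Z]
wwwwnnnnnnnnZ ⇒ wwwwnnnnnnnnnZ   [Z → n Z]
wwwwnnnnnnnnnZ ⇒ wwwwnnnnnnnnnn   [Z → n]

A⇒wAZ⇒wwAZZ⇒wwwAZZZ⇒wwwwAZZZZ⇒wwwwnZZZZ⇒wwwwnnZZZ⇒wwwwnnnZZZ⇒wwwwnnnnZZZ⇒wwwwnnnnnZZZ⇒wwwwnnnnnnZZ⇒wwwwnnnnnnnZ⇒wwwwnnnnnnnnZ⇒wwwwnnnnnnnnnZ⇒wwwwnnnnnnnnnn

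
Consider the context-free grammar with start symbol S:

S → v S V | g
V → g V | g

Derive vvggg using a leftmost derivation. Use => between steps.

S => vSV => vvSVV => vvgVV => vvggV => vvggg

S => vSV   [S → v S V]
vSV => vvSVV   [S → v S V]
vvSVV => vvgVV   [S → g]
vvgVV => vvggV   [V → g]
vvggV => vvggg   [V → g]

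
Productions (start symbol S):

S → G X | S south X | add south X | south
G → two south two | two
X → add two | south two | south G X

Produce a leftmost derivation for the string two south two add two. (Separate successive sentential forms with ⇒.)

S ⇒ G X ⇒ two X ⇒ two south G X ⇒ two south two X ⇒ two south two add two

S ⇒ G X   [S → G X]
G X ⇒ two X   [G → two]
two X ⇒ two south G X   [X → south G X]
two south G X ⇒ two south two X   [G → two]
two south two X ⇒ two south two add two   [X → add two]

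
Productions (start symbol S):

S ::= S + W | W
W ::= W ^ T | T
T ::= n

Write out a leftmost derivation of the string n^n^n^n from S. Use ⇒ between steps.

S ⇒ W   [S ::= W]
W ⇒ W^T   [W ::= W ^ T]
W^T ⇒ W^T^T   [W ::= W ^ T]
W^T^T ⇒ W^T^T^T   [W ::= W ^ T]
W^T^T^T ⇒ T^T^T^T   [W ::= T]
T^T^T^T ⇒ n^T^T^T   [T ::= n]
n^T^T^T ⇒ n^n^T^T   [T ::= n]
n^n^T^T ⇒ n^n^n^T   [T ::= n]
n^n^n^T ⇒ n^n^n^n   [T ::= n]

S ⇒ W ⇒ W^T ⇒ W^T^T ⇒ W^T^T^T ⇒ T^T^T^T ⇒ n^T^T^T ⇒ n^n^T^T ⇒ n^n^n^T ⇒ n^n^n^n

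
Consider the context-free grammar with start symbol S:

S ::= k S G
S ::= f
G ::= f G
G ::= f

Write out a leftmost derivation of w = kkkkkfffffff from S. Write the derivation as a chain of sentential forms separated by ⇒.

S ⇒ kSG ⇒ kkSGG ⇒ kkkSGGG ⇒ kkkkSGGGG ⇒ kkkkkSGGGGG ⇒ kkkkkfGGGGG ⇒ kkkkkffGGGGG ⇒ kkkkkfffGGGG ⇒ kkkkkffffGGG ⇒ kkkkkfffffGG ⇒ kkkkkffffffG ⇒ kkkkkfffffff

S ⇒ kSG   [S ::= k S G]
kSG ⇒ kkSGG   [S ::= k S G]
kkSGG ⇒ kkkSGGG   [S ::= k S G]
kkkSGGG ⇒ kkkkSGGGG   [S ::= k S G]
kkkkSGGGG ⇒ kkkkkSGGGGG   [S ::= k S G]
kkkkkSGGGGG ⇒ kkkkkfGGGGG   [S ::= f]
kkkkkfGGGGG ⇒ kkkkkffGGGGG   [G ::= f G]
kkkkkffGGGGG ⇒ kkkkkfffGGGG   [G ::= f]
kkkkkfffGGGG ⇒ kkkkkffffGGG   [G ::= f]
kkkkkffffGGG ⇒ kkkkkfffffGG   [G ::= f]
kkkkkfffffGG ⇒ kkkkkffffffG   [G ::= f]
kkkkkffffffG ⇒ kkkkkfffffff   [G ::= f]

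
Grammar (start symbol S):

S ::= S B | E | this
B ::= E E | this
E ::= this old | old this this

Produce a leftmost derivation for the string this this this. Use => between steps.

S => S B => S B B => this B B => this this B => this this this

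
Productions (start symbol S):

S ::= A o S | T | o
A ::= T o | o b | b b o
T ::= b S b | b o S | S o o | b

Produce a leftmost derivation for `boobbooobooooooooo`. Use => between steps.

S=>T=>Soo=>AoSoo=>TooSoo=>SooooSoo=>AoSooooSoo=>TooSooooSoo=>booSooooSoo=>booAoSooooSoo=>boobbooSooooSoo=>boobbooAoSooooSoo=>boobboooboSooooSoo=>boobbooobooooooSoo=>boobbooobooooooooo

S => T   [S ::= T]
T => Soo   [T ::= S o o]
Soo => AoSoo   [S ::= A o S]
AoSoo => TooSoo   [A ::= T o]
TooSoo => SooooSoo   [T ::= S o o]
SooooSoo => AoSooooSoo   [S ::= A o S]
AoSooooSoo => TooSooooSoo   [A ::= T o]
TooSooooSoo => booSooooSoo   [T ::= b]
booSooooSoo => booAoSooooSoo   [S ::= A o S]
booAoSooooSoo => boobbooSooooSoo   [A ::= b b o]
boobbooSooooSoo => boobbooAoSooooSoo   [S ::= A o S]
boobbooAoSooooSoo => boobboooboSooooSoo   [A ::= o b]
boobboooboSooooSoo => boobbooobooooooSoo   [S ::= o]
boobbooobooooooSoo => boobbooobooooooooo   [S ::= o]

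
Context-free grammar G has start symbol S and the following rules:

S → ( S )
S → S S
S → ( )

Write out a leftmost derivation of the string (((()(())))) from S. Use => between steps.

S => (S)   [S → ( S )]
(S) => ((S))   [S → ( S )]
((S)) => (((S)))   [S → ( S )]
(((S))) => (((SS)))   [S → S S]
(((SS))) => (((()S)))   [S → ( )]
(((()S))) => (((()(S))))   [S → ( S )]
(((()(S)))) => (((()(()))))   [S → ( )]

S => (S) => ((S)) => (((S))) => (((SS))) => (((()S))) => (((()(S)))) => (((()(()))))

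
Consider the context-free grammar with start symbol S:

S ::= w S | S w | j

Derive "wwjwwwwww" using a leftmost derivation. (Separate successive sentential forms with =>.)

S => Sw => Sww => wSww => wSwww => wSwwww => wSwwwww => wwSwwwww => wwSwwwwww => wwjwwwwww

S => Sw   [S ::= S w]
Sw => Sww   [S ::= S w]
Sww => wSww   [S ::= w S]
wSww => wSwww   [S ::= S w]
wSwww => wSwwww   [S ::= S w]
wSwwww => wSwwwww   [S ::= S w]
wSwwwww => wwSwwwww   [S ::= w S]
wwSwwwww => wwSwwwwww   [S ::= S w]
wwSwwwwww => wwjwwwwww   [S ::= j]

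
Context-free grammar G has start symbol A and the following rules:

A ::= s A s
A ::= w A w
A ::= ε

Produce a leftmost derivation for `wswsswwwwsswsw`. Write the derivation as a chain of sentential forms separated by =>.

A => wAw => wsAsw => wswAwsw => wswsAswsw => wswssAsswsw => wswsswAwsswsw => wswsswwAwwsswsw => wswsswwwwsswsw

A => wAw   [A ::= w A w]
wAw => wsAsw   [A ::= s A s]
wsAsw => wswAwsw   [A ::= w A w]
wswAwsw => wswsAswsw   [A ::= s A s]
wswsAswsw => wswssAsswsw   [A ::= s A s]
wswssAsswsw => wswsswAwsswsw   [A ::= w A w]
wswsswAwsswsw => wswsswwAwwsswsw   [A ::= w A w]
wswsswwAwwsswsw => wswsswwwwsswsw   [A ::= ε]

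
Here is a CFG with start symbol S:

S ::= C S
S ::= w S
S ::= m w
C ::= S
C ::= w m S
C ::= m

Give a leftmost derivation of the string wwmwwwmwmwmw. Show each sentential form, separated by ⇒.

S ⇒ CS   [S ::= C S]
CS ⇒ SS   [C ::= S]
SS ⇒ CSS   [S ::= C S]
CSS ⇒ SSS   [C ::= S]
SSS ⇒ CSSS   [S ::= C S]
CSSS ⇒ SSSS   [C ::= S]
SSSS ⇒ wSSSS   [S ::= w S]
wSSSS ⇒ wwSSSS   [S ::= w S]
wwSSSS ⇒ wwmwSSS   [S ::= m w]
wwmwSSS ⇒ wwmwwSSS   [S ::= w S]
wwmwwSSS ⇒ wwmwwwSSS   [S ::= w S]
wwmwwwSSS ⇒ wwmwwwmwSS   [S ::= m w]
wwmwwwmwSS ⇒ wwmwwwmwmwS   [S ::= m w]
wwmwwwmwmwS ⇒ wwmwwwmwmwmw   [S ::= m w]

S ⇒ CS ⇒ SS ⇒ CSS ⇒ SSS ⇒ CSSS ⇒ SSSS ⇒ wSSSS ⇒ wwSSSS ⇒ wwmwSSS ⇒ wwmwwSSS ⇒ wwmwwwSSS ⇒ wwmwwwmwSS ⇒ wwmwwwmwmwS ⇒ wwmwwwmwmwmw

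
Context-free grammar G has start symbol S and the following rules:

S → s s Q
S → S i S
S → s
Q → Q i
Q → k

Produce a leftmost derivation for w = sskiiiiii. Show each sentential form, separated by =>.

S => ssQ   [S → s s Q]
ssQ => ssQi   [Q → Q i]
ssQi => ssQii   [Q → Q i]
ssQii => ssQiii   [Q → Q i]
ssQiii => ssQiiii   [Q → Q i]
ssQiiii => ssQiiiii   [Q → Q i]
ssQiiiii => ssQiiiiii   [Q → Q i]
ssQiiiiii => sskiiiiii   [Q → k]

S => ssQ => ssQi => ssQii => ssQiii => ssQiiii => ssQiiiii => ssQiiiiii => sskiiiiii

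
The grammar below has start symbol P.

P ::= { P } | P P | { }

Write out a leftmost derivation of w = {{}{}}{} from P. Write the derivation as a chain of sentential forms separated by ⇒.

P ⇒ PP ⇒ {P}P ⇒ {PP}P ⇒ {{}P}P ⇒ {{}{}}P ⇒ {{}{}}{}

P ⇒ PP   [P ::= P P]
PP ⇒ {P}P   [P ::= { P }]
{P}P ⇒ {PP}P   [P ::= P P]
{PP}P ⇒ {{}P}P   [P ::= { }]
{{}P}P ⇒ {{}{}}P   [P ::= { }]
{{}{}}P ⇒ {{}{}}{}   [P ::= { }]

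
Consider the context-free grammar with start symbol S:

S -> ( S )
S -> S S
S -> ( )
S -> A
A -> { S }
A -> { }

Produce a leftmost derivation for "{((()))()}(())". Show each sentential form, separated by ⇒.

S ⇒ SS ⇒ AS ⇒ {S}S ⇒ {SS}S ⇒ {(S)S}S ⇒ {((S))S}S ⇒ {((()))S}S ⇒ {((()))()}S ⇒ {((()))()}(S) ⇒ {((()))()}(())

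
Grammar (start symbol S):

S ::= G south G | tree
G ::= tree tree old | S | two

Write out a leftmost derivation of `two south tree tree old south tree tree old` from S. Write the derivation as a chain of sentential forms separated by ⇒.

S ⇒ G south G ⇒ S south G ⇒ G south G south G ⇒ two south G south G ⇒ two south tree tree old south G ⇒ two south tree tree old south tree tree old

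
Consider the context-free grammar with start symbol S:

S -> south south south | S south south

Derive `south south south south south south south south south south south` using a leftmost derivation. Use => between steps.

S => S south south => S south south south south => S south south south south south south => S south south south south south south south south => south south south south south south south south south south south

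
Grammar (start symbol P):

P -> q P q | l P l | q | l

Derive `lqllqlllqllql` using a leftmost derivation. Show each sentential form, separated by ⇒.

P ⇒ lPl   [P -> l P l]
lPl ⇒ lqPql   [P -> q P q]
lqPql ⇒ lqlPlql   [P -> l P l]
lqlPlql ⇒ lqllPllql   [P -> l P l]
lqllPllql ⇒ lqllqPqllql   [P -> q P q]
lqllqPqllql ⇒ lqllqlPlqllql   [P -> l P l]
lqllqlPlqllql ⇒ lqllqlllqllql   [P -> l]

P ⇒ lPl ⇒ lqPql ⇒ lqlPlql ⇒ lqllPllql ⇒ lqllqPqllql ⇒ lqllqlPlqllql ⇒ lqllqlllqllql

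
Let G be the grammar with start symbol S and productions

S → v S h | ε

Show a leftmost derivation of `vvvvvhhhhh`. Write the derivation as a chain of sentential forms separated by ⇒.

S ⇒ vSh ⇒ vvShh ⇒ vvvShhh ⇒ vvvvShhhh ⇒ vvvvvShhhhh ⇒ vvvvvhhhhh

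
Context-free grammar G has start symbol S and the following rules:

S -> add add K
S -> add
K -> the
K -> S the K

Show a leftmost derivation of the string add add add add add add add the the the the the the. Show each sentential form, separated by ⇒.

S ⇒ add add K ⇒ add add S the K ⇒ add add add add K the K ⇒ add add add add S the K the K ⇒ add add add add add add K the K the K ⇒ add add add add add add S the K the K the K ⇒ add add add add add add add the K the K the K ⇒ add add add add add add add the the the K the K ⇒ add add add add add add add the the the the the K ⇒ add add add add add add add the the the the the the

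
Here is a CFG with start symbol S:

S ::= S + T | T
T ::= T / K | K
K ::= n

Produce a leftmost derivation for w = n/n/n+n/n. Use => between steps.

S => S+T   [S ::= S + T]
S+T => T+T   [S ::= T]
T+T => T/K+T   [T ::= T / K]
T/K+T => T/K/K+T   [T ::= T / K]
T/K/K+T => K/K/K+T   [T ::= K]
K/K/K+T => n/K/K+T   [K ::= n]
n/K/K+T => n/n/K+T   [K ::= n]
n/n/K+T => n/n/n+T   [K ::= n]
n/n/n+T => n/n/n+T/K   [T ::= T / K]
n/n/n+T/K => n/n/n+K/K   [T ::= K]
n/n/n+K/K => n/n/n+n/K   [K ::= n]
n/n/n+n/K => n/n/n+n/n   [K ::= n]

S => S+T => T+T => T/K+T => T/K/K+T => K/K/K+T => n/K/K+T => n/n/K+T => n/n/n+T => n/n/n+T/K => n/n/n+K/K => n/n/n+n/K => n/n/n+n/n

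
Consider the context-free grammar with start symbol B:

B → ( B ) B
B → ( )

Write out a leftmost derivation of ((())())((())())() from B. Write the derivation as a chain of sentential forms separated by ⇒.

B ⇒ (B)B   [B → ( B ) B]
(B)B ⇒ ((B)B)B   [B → ( B ) B]
((B)B)B ⇒ ((())B)B   [B → ( )]
((())B)B ⇒ ((())())B   [B → ( )]
((())())B ⇒ ((())())(B)B   [B → ( B ) B]
((())())(B)B ⇒ ((())())((B)B)B   [B → ( B ) B]
((())())((B)B)B ⇒ ((())())((())B)B   [B → ( )]
((())())((())B)B ⇒ ((())())((())())B   [B → ( )]
((())())((())())B ⇒ ((())())((())())()   [B → ( )]

B ⇒ (B)B ⇒ ((B)B)B ⇒ ((())B)B ⇒ ((())())B ⇒ ((())())(B)B ⇒ ((())())((B)B)B ⇒ ((())())((())B)B ⇒ ((())())((())())B ⇒ ((())())((())())()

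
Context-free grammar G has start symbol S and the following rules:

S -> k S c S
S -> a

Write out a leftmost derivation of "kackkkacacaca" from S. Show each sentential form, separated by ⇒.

S⇒kScS⇒kacS⇒kackScS⇒kackkScScS⇒kackkkScScScS⇒kackkkacScScS⇒kackkkacacScS⇒kackkkacacacS⇒kackkkacacaca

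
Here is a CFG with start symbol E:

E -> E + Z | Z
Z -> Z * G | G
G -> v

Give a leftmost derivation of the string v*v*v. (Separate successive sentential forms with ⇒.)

E ⇒ Z ⇒ Z*G ⇒ Z*G*G ⇒ G*G*G ⇒ v*G*G ⇒ v*v*G ⇒ v*v*v

E ⇒ Z   [E -> Z]
Z ⇒ Z*G   [Z -> Z * G]
Z*G ⇒ Z*G*G   [Z -> Z * G]
Z*G*G ⇒ G*G*G   [Z -> G]
G*G*G ⇒ v*G*G   [G -> v]
v*G*G ⇒ v*v*G   [G -> v]
v*v*G ⇒ v*v*v   [G -> v]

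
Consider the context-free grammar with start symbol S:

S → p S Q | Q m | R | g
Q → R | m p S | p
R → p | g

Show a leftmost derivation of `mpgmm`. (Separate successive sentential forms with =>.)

S => Qm   [S → Q m]
Qm => mpSm   [Q → m p S]
mpSm => mpQmm   [S → Q m]
mpQmm => mpRmm   [Q → R]
mpRmm => mpgmm   [R → g]

S => Qm => mpSm => mpQmm => mpRmm => mpgmm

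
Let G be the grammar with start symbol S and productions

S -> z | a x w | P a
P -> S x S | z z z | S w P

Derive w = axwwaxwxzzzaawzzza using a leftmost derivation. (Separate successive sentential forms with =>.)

S=>Pa=>SwPa=>axwwPa=>axwwSwPa=>axwwPawPa=>axwwSxSawPa=>axwwaxwxSawPa=>axwwaxwxPaawPa=>axwwaxwxzzzaawPa=>axwwaxwxzzzaawzzza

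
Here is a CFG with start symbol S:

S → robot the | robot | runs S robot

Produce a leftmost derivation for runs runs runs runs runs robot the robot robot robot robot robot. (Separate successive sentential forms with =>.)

S => runs S robot => runs runs S robot robot => runs runs runs S robot robot robot => runs runs runs runs S robot robot robot robot => runs runs runs runs runs S robot robot robot robot robot => runs runs runs runs runs robot the robot robot robot robot robot

S => runs S robot   [S → runs S robot]
runs S robot => runs runs S robot robot   [S → runs S robot]
runs runs S robot robot => runs runs runs S robot robot robot   [S → runs S robot]
runs runs runs S robot robot robot => runs runs runs runs S robot robot robot robot   [S → runs S robot]
runs runs runs runs S robot robot robot robot => runs runs runs runs runs S robot robot robot robot robot   [S → runs S robot]
runs runs runs runs runs S robot robot robot robot robot => runs runs runs runs runs robot the robot robot robot robot robot   [S → robot the]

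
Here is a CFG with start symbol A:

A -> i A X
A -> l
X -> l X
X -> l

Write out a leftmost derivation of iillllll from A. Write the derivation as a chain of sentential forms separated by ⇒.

A ⇒ iAX   [A -> i A X]
iAX ⇒ iiAXX   [A -> i A X]
iiAXX ⇒ iilXX   [A -> l]
iilXX ⇒ iillXX   [X -> l X]
iillXX ⇒ iilllXX   [X -> l X]
iilllXX ⇒ iillllX   [X -> l]
iillllX ⇒ iilllllX   [X -> l X]
iilllllX ⇒ iillllll   [X -> l]

A ⇒ iAX ⇒ iiAXX ⇒ iilXX ⇒ iillXX ⇒ iilllXX ⇒ iillllX ⇒ iilllllX ⇒ iillllll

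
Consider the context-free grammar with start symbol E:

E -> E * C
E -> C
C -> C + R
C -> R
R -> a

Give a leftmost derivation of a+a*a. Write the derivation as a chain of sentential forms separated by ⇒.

E ⇒ E*C   [E -> E * C]
E*C ⇒ C*C   [E -> C]
C*C ⇒ C+R*C   [C -> C + R]
C+R*C ⇒ R+R*C   [C -> R]
R+R*C ⇒ a+R*C   [R -> a]
a+R*C ⇒ a+a*C   [R -> a]
a+a*C ⇒ a+a*R   [C -> R]
a+a*R ⇒ a+a*a   [R -> a]

E ⇒ E*C ⇒ C*C ⇒ C+R*C ⇒ R+R*C ⇒ a+R*C ⇒ a+a*C ⇒ a+a*R ⇒ a+a*a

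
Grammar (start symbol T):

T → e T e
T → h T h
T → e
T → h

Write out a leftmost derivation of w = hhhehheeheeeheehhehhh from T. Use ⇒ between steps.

T ⇒ hTh   [T → h T h]
hTh ⇒ hhThh   [T → h T h]
hhThh ⇒ hhhThhh   [T → h T h]
hhhThhh ⇒ hhheTehhh   [T → e T e]
hhheTehhh ⇒ hhhehThehhh   [T → h T h]
hhhehThehhh ⇒ hhhehhThhehhh   [T → h T h]
hhhehhThhehhh ⇒ hhhehheTehhehhh   [T → e T e]
hhhehheTehhehhh ⇒ hhhehheeTeehhehhh   [T → e T e]
hhhehheeTeehhehhh ⇒ hhhehheehTheehhehhh   [T → h T h]
hhhehheehTheehhehhh ⇒ hhhehheeheTeheehhehhh   [T → e T e]
hhhehheeheTeheehhehhh ⇒ hhhehheeheeeheehhehhh   [T → e]

T⇒hTh⇒hhThh⇒hhhThhh⇒hhheTehhh⇒hhhehThehhh⇒hhhehhThhehhh⇒hhhehheTehhehhh⇒hhhehheeTeehhehhh⇒hhhehheehTheehhehhh⇒hhhehheeheTeheehhehhh⇒hhhehheeheeeheehhehhh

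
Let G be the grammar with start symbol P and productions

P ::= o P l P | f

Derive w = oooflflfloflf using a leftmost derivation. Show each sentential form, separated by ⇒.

P ⇒ oPlP   [P ::= o P l P]
oPlP ⇒ ooPlPlP   [P ::= o P l P]
ooPlPlP ⇒ oooPlPlPlP   [P ::= o P l P]
oooPlPlPlP ⇒ oooflPlPlP   [P ::= f]
oooflPlPlP ⇒ oooflflPlP   [P ::= f]
oooflflPlP ⇒ oooflflflP   [P ::= f]
oooflflflP ⇒ oooflflfloPlP   [P ::= o P l P]
oooflflfloPlP ⇒ oooflflfloflP   [P ::= f]
oooflflfloflP ⇒ oooflflfloflf   [P ::= f]

P⇒oPlP⇒ooPlPlP⇒oooPlPlPlP⇒oooflPlPlP⇒oooflflPlP⇒oooflflflP⇒oooflflfloPlP⇒oooflflfloflP⇒oooflflfloflf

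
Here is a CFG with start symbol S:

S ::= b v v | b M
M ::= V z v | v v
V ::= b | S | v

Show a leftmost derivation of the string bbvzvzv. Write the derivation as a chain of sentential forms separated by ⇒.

S ⇒ bM   [S ::= b M]
bM ⇒ bVzv   [M ::= V z v]
bVzv ⇒ bSzv   [V ::= S]
bSzv ⇒ bbMzv   [S ::= b M]
bbMzv ⇒ bbVzvzv   [M ::= V z v]
bbVzvzv ⇒ bbvzvzv   [V ::= v]

S⇒bM⇒bVzv⇒bSzv⇒bbMzv⇒bbVzvzv⇒bbvzvzv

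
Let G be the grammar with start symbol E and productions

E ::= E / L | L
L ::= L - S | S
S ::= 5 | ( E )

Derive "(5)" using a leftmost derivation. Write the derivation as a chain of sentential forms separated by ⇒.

E ⇒ L   [E ::= L]
L ⇒ S   [L ::= S]
S ⇒ (E)   [S ::= ( E )]
(E) ⇒ (L)   [E ::= L]
(L) ⇒ (S)   [L ::= S]
(S) ⇒ (5)   [S ::= 5]

E ⇒ L ⇒ S ⇒ (E) ⇒ (L) ⇒ (S) ⇒ (5)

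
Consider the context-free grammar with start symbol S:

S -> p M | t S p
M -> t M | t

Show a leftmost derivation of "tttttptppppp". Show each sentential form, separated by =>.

S => tSp => ttSpp => tttSppp => ttttSpppp => tttttSppppp => tttttpMppppp => tttttptppppp

S => tSp   [S -> t S p]
tSp => ttSpp   [S -> t S p]
ttSpp => tttSppp   [S -> t S p]
tttSppp => ttttSpppp   [S -> t S p]
ttttSpppp => tttttSppppp   [S -> t S p]
tttttSppppp => tttttpMppppp   [S -> p M]
tttttpMppppp => tttttptppppp   [M -> t]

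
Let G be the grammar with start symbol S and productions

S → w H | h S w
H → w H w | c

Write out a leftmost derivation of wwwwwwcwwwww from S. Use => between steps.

S=>wH=>wwHw=>wwwHww=>wwwwHwww=>wwwwwHwwww=>wwwwwwHwwwww=>wwwwwwcwwwww

S => wH   [S → w H]
wH => wwHw   [H → w H w]
wwHw => wwwHww   [H → w H w]
wwwHww => wwwwHwww   [H → w H w]
wwwwHwww => wwwwwHwwww   [H → w H w]
wwwwwHwwww => wwwwwwHwwwww   [H → w H w]
wwwwwwHwwwww => wwwwwwcwwwww   [H → c]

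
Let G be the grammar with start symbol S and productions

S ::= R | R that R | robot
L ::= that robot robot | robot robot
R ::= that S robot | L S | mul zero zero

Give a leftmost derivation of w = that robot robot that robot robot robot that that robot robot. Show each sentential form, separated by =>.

S => R   [S ::= R]
R => L S   [R ::= L S]
L S => that robot robot S   [L ::= that robot robot]
that robot robot S => that robot robot R that R   [S ::= R that R]
that robot robot R that R => that robot robot L S that R   [R ::= L S]
that robot robot L S that R => that robot robot that robot robot S that R   [L ::= that robot robot]
that robot robot that robot robot S that R => that robot robot that robot robot robot that R   [S ::= robot]
that robot robot that robot robot robot that R => that robot robot that robot robot robot that that S robot   [R ::= that S robot]
that robot robot that robot robot robot that that S robot => that robot robot that robot robot robot that that robot robot   [S ::= robot]

S => R => L S => that robot robot S => that robot robot R that R => that robot robot L S that R => that robot robot that robot robot S that R => that robot robot that robot robot robot that R => that robot robot that robot robot robot that that S robot => that robot robot that robot robot robot that that robot robot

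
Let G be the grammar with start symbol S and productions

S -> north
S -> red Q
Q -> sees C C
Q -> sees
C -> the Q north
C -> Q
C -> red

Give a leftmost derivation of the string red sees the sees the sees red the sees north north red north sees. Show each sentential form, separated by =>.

S => red Q => red sees C C => red sees the Q north C => red sees the sees C C north C => red sees the sees the Q north C north C => red sees the sees the sees C C north C north C => red sees the sees the sees red C north C north C => red sees the sees the sees red the Q north north C north C => red sees the sees the sees red the sees north north C north C => red sees the sees the sees red the sees north north red north C => red sees the sees the sees red the sees north north red north Q => red sees the sees the sees red the sees north north red north sees

S => red Q   [S -> red Q]
red Q => red sees C C   [Q -> sees C C]
red sees C C => red sees the Q north C   [C -> the Q north]
red sees the Q north C => red sees the sees C C north C   [Q -> sees C C]
red sees the sees C C north C => red sees the sees the Q north C north C   [C -> the Q north]
red sees the sees the Q north C north C => red sees the sees the sees C C north C north C   [Q -> sees C C]
red sees the sees the sees C C north C north C => red sees the sees the sees red C north C north C   [C -> red]
red sees the sees the sees red C north C north C => red sees the sees the sees red the Q north north C north C   [C -> the Q north]
red sees the sees the sees red the Q north north C north C => red sees the sees the sees red the sees north north C north C   [Q -> sees]
red sees the sees the sees red the sees north north C north C => red sees the sees the sees red the sees north north red north C   [C -> red]
red sees the sees the sees red the sees north north red north C => red sees the sees the sees red the sees north north red north Q   [C -> Q]
red sees the sees the sees red the sees north north red north Q => red sees the sees the sees red the sees north north red north sees   [Q -> sees]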